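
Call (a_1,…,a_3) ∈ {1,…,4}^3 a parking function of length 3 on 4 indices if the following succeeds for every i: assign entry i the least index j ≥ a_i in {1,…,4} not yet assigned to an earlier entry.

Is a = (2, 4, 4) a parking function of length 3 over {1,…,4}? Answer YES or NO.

NO

Rearranged: b = (2, 4, 4).
  b_1=2 ≤ 2
  b_2=4 > 3
  fails at i=2 ⇒ NO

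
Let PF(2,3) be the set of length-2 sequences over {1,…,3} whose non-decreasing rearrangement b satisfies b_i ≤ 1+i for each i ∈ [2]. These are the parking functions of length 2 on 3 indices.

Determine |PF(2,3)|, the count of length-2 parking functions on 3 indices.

8

|PF| = 2·4^1 = 2×4 = 8
E.g. (2,1) → sorted (1,2): b_i ≤ 1+i ∀i, a PF.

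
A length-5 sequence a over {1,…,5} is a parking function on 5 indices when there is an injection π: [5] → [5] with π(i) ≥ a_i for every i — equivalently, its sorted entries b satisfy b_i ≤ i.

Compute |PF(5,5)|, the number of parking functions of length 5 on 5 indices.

1296

#PF = (5−5+1)·(5+1)^(5−1) = 1 · 1296 = 1296 (Konheim–Weiss)
Check (2,4,1,1,5) → sorted (1,1,2,4,5): b_i ≤ i ∀i, a PF.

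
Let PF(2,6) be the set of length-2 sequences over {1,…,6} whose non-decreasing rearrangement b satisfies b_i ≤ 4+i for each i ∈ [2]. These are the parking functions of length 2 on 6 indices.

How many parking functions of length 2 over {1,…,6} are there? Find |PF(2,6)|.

#PF = 5·7^1 = 5·7 = 35 (Pollak)
Check (4,2) → sorted (2,4): b_i ≤ 4+i ∀i, a PF.

35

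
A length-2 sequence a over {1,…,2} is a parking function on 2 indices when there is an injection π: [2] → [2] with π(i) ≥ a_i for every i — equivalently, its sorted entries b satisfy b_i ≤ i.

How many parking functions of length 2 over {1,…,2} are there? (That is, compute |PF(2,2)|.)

3

#PF = (3−2)·3^(2−1) = 1×3 = 3 (Pollak)
Check (1,1) → sorted (1,1): b_i ≤ i ∀i, a PF.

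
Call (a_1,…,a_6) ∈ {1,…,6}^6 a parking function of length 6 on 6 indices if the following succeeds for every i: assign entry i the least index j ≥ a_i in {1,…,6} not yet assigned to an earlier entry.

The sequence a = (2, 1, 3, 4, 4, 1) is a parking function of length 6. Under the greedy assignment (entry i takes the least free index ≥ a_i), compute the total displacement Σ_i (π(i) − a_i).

6

Σπ = 6·7/2 = 21 (π permutes [6]); Σa = 2+1+3+4+4+1 = 15; disp = 21−15 = 6.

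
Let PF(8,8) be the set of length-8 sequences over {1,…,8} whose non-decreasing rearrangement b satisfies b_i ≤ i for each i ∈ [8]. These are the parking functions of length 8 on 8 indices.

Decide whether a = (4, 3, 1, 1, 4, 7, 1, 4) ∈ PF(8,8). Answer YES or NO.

Sorted: b = (1, 1, 1, 3, 4, 4, 4, 7).
  b_1=1 ≤ 1
  b_2=1 ≤ 2
  b_3=1 ≤ 3
  b_4=3 ≤ 4
  b_5=4 ≤ 5
  b_6=4 ≤ 6
  b_7=4 ≤ 7
  b_8=7 ≤ 8
All bounds hold ⇒ YES

YES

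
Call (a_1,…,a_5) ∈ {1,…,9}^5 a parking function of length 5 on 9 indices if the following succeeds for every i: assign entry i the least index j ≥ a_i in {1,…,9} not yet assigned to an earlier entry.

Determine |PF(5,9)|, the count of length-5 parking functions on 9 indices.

|PF| = 5·10^4 = 5×10000 = 50000 (Pollak)
E.g. (7,8,5,4,7) → sorted (4,5,7,7,8): b_i ≤ 4+i ∀i, a PF.

50000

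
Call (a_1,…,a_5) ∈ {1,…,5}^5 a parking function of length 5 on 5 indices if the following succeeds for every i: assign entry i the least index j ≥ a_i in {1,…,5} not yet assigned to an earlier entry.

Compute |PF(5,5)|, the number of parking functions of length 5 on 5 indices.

|PF(5,5)| = (5+1−5)·(5+1)^{5−1} = 1·1296 = 1296 [KW]
E.g. (2,4,2,1,5) → sorted (1,2,2,4,5): b_i ≤ i ∀i, a PF.

1296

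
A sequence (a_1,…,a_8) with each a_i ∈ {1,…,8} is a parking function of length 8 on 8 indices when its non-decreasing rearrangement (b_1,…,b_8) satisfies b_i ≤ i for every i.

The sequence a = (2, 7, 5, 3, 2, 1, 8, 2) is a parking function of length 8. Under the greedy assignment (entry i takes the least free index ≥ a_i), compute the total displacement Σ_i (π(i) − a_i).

6

Σπ = 8·9/2 = 36 (π permutes [8]); Σa = 2+7+5+3+2+1+8+2 = 30; disp = 36−30 = 6.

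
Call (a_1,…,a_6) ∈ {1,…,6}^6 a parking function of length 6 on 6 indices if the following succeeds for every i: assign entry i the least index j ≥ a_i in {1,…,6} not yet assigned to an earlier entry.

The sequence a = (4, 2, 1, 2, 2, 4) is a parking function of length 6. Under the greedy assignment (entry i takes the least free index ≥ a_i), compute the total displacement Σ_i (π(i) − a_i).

Σπ = 6·7/2 = 21 (π permutes [6]); Σa = 4+2+1+2+2+4 = 15; disp = 21−15 = 6.

6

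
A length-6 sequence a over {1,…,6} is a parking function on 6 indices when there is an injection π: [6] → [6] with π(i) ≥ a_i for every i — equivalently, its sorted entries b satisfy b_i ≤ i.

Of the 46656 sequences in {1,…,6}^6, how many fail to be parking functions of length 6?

29849

#PF = (7−6)·7^(6−1) = 1 · 16807 = 16807 (Konheim–Weiss)
Example (6,5,3,6,4,1) → sorted (1,3,4,5,6,6): b_2=3>2, not a PF.
6^6 − 16807 = 46656 − 16807 = 29849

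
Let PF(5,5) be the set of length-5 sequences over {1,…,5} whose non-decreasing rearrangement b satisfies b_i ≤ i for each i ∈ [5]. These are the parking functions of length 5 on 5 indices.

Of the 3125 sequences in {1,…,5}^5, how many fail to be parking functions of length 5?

1829

|PF(5,5)| = (5+1−5)·(5+1)^{5−1} = 1 · 1296 = 1296
One tuple (5,3,2,5,4) → sorted (2,3,4,5,5): b_1=2>1, not a PF.
Total 3125; non-PF = 3125−1296 = 1829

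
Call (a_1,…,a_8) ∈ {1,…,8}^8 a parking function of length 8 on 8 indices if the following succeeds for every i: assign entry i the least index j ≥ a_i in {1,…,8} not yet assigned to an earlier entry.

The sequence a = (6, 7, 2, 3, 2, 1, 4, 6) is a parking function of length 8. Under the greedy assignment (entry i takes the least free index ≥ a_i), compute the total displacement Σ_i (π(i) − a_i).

Σπ(i) = 1+…+8 = 36; Σa = 6+7+2+3+2+1+4+6 = 31; disp = 36−31 = 5.

5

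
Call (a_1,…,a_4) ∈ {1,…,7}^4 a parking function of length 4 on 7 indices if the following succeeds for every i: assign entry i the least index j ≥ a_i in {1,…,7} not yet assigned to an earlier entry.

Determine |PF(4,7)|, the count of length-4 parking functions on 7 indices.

|PF| = (7−4+1)·(7+1)^(4−1) = 4×512 = 2048 (Pollak)
Example (6,3,2,1) → sorted (1,2,3,6): b_i ≤ 3+i ∀i, a PF.

2048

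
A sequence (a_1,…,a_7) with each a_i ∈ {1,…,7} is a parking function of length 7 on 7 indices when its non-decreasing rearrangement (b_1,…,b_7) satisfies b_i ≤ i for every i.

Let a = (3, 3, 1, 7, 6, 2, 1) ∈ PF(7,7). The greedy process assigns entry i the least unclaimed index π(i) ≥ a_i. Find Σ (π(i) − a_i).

5

Σπ = 7·8/2 = 28 (π permutes [7]); Σa = 3+3+1+7+6+2+1 = 23; disp = 28−23 = 5.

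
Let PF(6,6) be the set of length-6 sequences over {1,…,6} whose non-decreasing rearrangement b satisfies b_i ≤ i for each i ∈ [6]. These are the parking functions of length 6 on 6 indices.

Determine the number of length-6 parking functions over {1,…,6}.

|PF| = (6−6+1)·(6+1)^(6−1) = 1·16807 = 16807 [KW]
One tuple (1,3,4,6,1,3) → sorted (1,1,3,3,4,6): b_i ≤ i ∀i, a PF.

16807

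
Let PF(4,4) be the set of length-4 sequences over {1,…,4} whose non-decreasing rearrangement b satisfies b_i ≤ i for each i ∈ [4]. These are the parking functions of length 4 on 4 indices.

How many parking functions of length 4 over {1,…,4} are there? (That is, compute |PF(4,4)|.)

125

|PF(4,4)| = (4+1−4)·(4+1)^{4−1} = 1·125 = 125 (Pollak)
One tuple (1,2,2,2) → sorted (1,2,2,2): b_i ≤ i ∀i, a PF.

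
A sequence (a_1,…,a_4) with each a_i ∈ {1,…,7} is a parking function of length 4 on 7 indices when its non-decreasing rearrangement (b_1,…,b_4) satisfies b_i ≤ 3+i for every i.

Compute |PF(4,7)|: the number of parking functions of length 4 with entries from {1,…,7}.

2048

Count = 4·8^3 = 4·512 = 2048 (Pollak)
E.g. (4,6,4,6) → sorted (4,4,6,6): b_i ≤ 3+i ∀i, a PF.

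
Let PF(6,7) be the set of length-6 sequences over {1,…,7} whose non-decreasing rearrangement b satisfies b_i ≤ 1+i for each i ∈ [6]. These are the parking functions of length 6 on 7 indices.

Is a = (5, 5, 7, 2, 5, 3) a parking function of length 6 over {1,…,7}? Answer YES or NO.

Sorted: b = (2, 3, 5, 5, 5, 7).
  b_1=2 ≤ 2
  b_2=3 ≤ 3
  b_3=5 > 4
  fails at i=3 ⇒ NO

NO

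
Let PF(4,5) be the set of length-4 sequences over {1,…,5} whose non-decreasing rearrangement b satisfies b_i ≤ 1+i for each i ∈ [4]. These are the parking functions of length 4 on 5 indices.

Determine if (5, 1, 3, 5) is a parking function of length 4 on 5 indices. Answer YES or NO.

Order a: b = (1, 3, 5, 5).
  b_1=1 ≤ 2
  b_2=3 ≤ 3
  b_3=5 > 4
  fails at i=3 ⇒ NO

NO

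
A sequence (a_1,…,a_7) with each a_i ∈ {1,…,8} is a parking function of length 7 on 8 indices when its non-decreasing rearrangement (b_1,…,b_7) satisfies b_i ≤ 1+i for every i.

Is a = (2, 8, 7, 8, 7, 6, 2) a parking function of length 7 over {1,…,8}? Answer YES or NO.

NO

Order a: b = (2, 2, 6, 7, 7, 8, 8).
  b_1=2 ≤ 2
  b_2=2 ≤ 3
  b_3=6 > 4
  fails at i=3 ⇒ NO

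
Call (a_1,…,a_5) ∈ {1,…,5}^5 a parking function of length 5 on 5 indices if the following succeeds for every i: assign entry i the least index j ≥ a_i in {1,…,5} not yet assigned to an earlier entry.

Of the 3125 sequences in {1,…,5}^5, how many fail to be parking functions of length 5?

1829

|PF(5,5)| = (6−5)·6^(5−1) = 1·1296 = 1296 [KW]
E.g. (1,5,5,3,5) → sorted (1,3,5,5,5): b_2=3>2, not a PF.
Total 3125; non-PF = 3125−1296 = 1829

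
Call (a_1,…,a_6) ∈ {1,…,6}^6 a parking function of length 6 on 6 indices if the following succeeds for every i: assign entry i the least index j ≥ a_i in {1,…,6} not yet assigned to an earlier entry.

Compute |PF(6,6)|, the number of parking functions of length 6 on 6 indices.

16807

|PF| = (7−6)·7^(6−1) = 1×16807 = 16807 (Konheim–Weiss)
Example (1,2,3,5,6,3) → sorted (1,2,3,3,5,6): b_i ≤ i ∀i, a PF.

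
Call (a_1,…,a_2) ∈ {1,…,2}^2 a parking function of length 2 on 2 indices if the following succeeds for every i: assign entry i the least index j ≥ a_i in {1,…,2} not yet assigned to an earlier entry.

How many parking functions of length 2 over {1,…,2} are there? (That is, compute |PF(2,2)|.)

3

|PF| = 1·3^1 = 1 · 3 = 3 [KW]
E.g. (1,1) → sorted (1,1): b_i ≤ i ∀i, a PF.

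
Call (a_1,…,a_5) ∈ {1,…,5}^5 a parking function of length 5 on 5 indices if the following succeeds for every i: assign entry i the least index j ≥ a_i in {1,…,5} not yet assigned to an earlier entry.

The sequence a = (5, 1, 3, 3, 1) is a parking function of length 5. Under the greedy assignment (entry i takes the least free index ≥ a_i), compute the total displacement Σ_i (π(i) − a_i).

2

Σπ(i) = 1+…+5 = 15; Σa = 5+1+3+3+1 = 13; disp = 15−13 = 2.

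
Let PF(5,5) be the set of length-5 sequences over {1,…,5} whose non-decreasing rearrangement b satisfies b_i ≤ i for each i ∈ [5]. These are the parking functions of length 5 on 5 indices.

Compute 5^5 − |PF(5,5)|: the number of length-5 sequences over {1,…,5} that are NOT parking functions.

Count = (6−5)·6^(5−1) = 1×1296 = 1296 (Pollak)
E.g. (2,5,5,5,2) → sorted (2,2,5,5,5): b_1=2>1, not a PF.
5^5 − 1296 = 3125 − 1296 = 1829

1829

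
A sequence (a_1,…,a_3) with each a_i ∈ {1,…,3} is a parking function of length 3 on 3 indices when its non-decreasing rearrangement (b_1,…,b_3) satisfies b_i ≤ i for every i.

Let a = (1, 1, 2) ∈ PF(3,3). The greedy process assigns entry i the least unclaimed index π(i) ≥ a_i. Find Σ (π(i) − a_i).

2

Σπ = 3·4/2 = 6 (π permutes [3]); Σa = 1+1+2 = 4; disp = 6−4 = 2.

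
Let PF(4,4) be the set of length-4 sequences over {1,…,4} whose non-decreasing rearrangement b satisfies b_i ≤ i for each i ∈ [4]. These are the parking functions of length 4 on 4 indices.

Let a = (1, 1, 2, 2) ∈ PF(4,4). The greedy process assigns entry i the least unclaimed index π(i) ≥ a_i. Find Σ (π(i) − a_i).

4

Σπ = 4·5/2 = 10 (π permutes [4]); Σa = 1+1+2+2 = 6; disp = 10−6 = 4.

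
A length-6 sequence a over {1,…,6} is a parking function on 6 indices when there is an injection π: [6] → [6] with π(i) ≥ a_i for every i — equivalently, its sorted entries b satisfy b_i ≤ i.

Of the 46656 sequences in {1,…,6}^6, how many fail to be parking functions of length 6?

29849

|PF(6,6)| = 1·7^5 = 1·16807 = 16807 (Pollak)
Check (5,4,4,1,5,4) → sorted (1,4,4,4,5,5): b_2=4>2, not a PF.
Total 46656; non-PF = 46656−16807 = 29849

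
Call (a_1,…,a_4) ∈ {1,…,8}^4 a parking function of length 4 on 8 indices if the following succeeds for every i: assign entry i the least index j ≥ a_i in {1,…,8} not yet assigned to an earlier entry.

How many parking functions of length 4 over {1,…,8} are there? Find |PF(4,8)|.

3645

#PF = (9−4)·9^(4−1) = 5×729 = 3645 [KW]
E.g. (2,6,4,7) → sorted (2,4,6,7): b_i ≤ 4+i ∀i, a PF.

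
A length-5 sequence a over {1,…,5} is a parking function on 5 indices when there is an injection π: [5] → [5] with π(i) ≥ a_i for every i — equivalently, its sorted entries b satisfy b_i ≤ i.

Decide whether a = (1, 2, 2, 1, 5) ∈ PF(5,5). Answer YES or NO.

YES

Order a: b = (1, 1, 2, 2, 5).
  b_1=1 ≤ 1
  b_2=1 ≤ 2
  b_3=2 ≤ 3
  b_4=2 ≤ 4
  b_5=5 ≤ 5
All bounds hold ⇒ YES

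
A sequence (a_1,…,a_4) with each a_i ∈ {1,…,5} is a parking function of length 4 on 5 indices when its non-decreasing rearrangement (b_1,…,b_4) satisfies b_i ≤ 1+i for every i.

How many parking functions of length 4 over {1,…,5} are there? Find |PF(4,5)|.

432

|PF| = (5+1−4)·(5+1)^{4−1} = 2×216 = 432
One tuple (1,3,2,2) → sorted (1,2,2,3): b_i ≤ 1+i ∀i, a PF.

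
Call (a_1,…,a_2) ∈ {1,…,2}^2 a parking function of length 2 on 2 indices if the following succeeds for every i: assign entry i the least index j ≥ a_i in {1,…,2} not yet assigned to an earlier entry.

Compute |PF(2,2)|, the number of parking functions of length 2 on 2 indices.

3

Count = (2−2+1)·(2+1)^(2−1) = 1×3 = 3 [KW]
One tuple (2,1) → sorted (1,2): b_i ≤ i ∀i, a PF.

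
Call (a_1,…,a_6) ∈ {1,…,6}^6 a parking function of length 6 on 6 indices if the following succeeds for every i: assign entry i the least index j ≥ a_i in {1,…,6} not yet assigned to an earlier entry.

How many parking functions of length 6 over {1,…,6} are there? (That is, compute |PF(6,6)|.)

16807

|PF| = 1·7^5 = 1 · 16807 = 16807
One tuple (4,1,2,4,3,2) → sorted (1,2,2,3,4,4): b_i ≤ i ∀i, a PF.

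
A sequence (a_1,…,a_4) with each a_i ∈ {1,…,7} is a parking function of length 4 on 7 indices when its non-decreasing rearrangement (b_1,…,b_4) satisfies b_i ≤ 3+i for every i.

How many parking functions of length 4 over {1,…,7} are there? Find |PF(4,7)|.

|PF(4,7)| = (7−4+1)·(7+1)^(4−1) = 4 · 512 = 2048 [KW]
E.g. (6,2,5,6) → sorted (2,5,6,6): b_i ≤ 3+i ∀i, a PF.

2048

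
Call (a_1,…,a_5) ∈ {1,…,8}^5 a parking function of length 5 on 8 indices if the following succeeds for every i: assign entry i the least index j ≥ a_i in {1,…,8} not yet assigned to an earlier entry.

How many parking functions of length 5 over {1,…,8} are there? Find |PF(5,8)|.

Count = 4·9^4 = 4·6561 = 26244 (Pollak)
Example (4,6,1,7,2) → sorted (1,2,4,6,7): b_i ≤ 3+i ∀i, a PF.

26244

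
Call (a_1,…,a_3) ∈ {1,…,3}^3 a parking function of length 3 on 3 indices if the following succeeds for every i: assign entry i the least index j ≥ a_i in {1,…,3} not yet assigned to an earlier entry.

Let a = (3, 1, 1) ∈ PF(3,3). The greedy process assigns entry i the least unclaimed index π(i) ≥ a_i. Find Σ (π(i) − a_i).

1

Σπ(i) = 1+…+3 = 6; Σa = 3+1+1 = 5; disp = 6−5 = 1.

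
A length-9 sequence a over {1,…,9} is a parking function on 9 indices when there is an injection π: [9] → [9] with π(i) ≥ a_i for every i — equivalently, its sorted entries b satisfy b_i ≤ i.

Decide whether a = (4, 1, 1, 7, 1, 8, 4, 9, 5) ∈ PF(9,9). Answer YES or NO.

YES

Order a: b = (1, 1, 1, 4, 4, 5, 7, 8, 9).
  b_1=1 ≤ 1
  b_2=1 ≤ 2
  b_3=1 ≤ 3
  b_4=4 ≤ 4
  b_5=4 ≤ 5
  b_6=5 ≤ 6
  b_7=7 ≤ 7
  b_8=8 ≤ 8
  b_9=9 ≤ 9
All bounds hold ⇒ YES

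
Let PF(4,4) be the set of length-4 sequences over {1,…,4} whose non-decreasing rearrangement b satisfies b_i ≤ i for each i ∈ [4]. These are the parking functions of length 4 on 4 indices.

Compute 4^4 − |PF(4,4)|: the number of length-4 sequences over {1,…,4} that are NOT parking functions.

131

#PF = (4−4+1)·(4+1)^(4−1) = 1·125 = 125
E.g. (3,2,3,3) → sorted (2,3,3,3): b_1=2>1, not a PF.
Total 256; non-PF = 256−125 = 131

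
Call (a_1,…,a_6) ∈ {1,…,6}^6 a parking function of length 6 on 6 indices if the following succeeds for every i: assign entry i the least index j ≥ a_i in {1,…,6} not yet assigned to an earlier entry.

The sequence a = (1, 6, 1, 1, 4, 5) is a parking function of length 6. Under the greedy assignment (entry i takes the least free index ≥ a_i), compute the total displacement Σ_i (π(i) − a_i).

3

Σπ = 21 ({1..6} each once); Σa = 1+6+1+1+4+5 = 18; disp = 21−18 = 3.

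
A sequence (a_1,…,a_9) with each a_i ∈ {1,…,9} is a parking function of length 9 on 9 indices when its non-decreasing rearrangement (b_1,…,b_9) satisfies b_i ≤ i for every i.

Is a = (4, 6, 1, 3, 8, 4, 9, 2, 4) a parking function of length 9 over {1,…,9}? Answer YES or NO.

YES

Rearranged: b = (1, 2, 3, 4, 4, 4, 6, 8, 9).
  b_1=1 ≤ 1
  b_2=2 ≤ 2
  b_3=3 ≤ 3
  b_4=4 ≤ 4
  b_5=4 ≤ 5
  b_6=4 ≤ 6
  b_7=6 ≤ 7
  b_8=8 ≤ 8
  b_9=9 ≤ 9
All bounds hold ⇒ YES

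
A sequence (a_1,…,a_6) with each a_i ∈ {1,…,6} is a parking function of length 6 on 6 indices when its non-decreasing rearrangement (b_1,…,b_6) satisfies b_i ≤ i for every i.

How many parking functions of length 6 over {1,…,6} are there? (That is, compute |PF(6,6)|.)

|PF(6,6)| = (7−6)·7^(6−1) = 1·16807 = 16807 [KW]
E.g. (3,3,3,2,1,1) → sorted (1,1,2,3,3,3): b_i ≤ i ∀i, a PF.

16807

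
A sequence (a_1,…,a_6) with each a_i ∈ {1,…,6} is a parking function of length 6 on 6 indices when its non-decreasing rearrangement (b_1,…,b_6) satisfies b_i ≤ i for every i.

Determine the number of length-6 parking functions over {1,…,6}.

|PF(6,6)| = (6+1−6)·(6+1)^{6−1} = 1·16807 = 16807
Check (4,3,2,2,1,6) → sorted (1,2,2,3,4,6): b_i ≤ i ∀i, a PF.

16807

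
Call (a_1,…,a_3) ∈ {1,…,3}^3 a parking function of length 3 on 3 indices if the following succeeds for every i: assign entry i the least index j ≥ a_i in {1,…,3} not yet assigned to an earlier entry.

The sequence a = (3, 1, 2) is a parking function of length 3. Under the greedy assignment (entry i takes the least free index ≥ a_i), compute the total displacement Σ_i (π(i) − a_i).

Σπ = 6 ({1..3} each once); Σa = 3+1+2 = 6; disp = 6−6 = 0.

0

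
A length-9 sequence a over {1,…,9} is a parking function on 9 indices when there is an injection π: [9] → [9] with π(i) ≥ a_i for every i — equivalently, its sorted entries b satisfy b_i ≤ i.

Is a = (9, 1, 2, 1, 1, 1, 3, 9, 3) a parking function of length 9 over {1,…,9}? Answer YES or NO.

Order a: b = (1, 1, 1, 1, 2, 3, 3, 9, 9).
  b_1=1 ≤ 1
  b_2=1 ≤ 2
  b_3=1 ≤ 3
  b_4=1 ≤ 4
  b_5=2 ≤ 5
  b_6=3 ≤ 6
  b_7=3 ≤ 7
  b_8=9 > 8
  fails at i=8 ⇒ NO

NO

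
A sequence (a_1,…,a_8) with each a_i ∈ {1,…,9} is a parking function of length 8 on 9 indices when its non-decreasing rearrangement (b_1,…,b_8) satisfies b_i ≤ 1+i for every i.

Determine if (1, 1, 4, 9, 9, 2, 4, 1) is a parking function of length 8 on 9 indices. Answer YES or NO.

NO

Rearranged: b = (1, 1, 1, 2, 4, 4, 9, 9).
  b_1=1 ≤ 2
  b_2=1 ≤ 3
  b_3=1 ≤ 4
  b_4=2 ≤ 5
  b_5=4 ≤ 6
  b_6=4 ≤ 7
  b_7=9 > 8
  fails at i=7 ⇒ NO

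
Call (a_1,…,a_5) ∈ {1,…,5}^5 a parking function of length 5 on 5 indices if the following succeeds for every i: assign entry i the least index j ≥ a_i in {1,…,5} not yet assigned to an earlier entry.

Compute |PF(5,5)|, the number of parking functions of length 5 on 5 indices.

1296

|PF(5,5)| = 1·6^4 = 1·1296 = 1296 (Konheim–Weiss)
One tuple (3,3,5,2,1) → sorted (1,2,3,3,5): b_i ≤ i ∀i, a PF.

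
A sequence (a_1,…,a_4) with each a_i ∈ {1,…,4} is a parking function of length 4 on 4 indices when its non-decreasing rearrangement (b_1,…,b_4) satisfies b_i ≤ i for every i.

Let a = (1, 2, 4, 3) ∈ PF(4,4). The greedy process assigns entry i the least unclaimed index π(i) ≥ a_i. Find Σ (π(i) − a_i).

Σπ = 4·5/2 = 10 (π permutes [4]); Σa = 1+2+4+3 = 10; disp = 10−10 = 0.

0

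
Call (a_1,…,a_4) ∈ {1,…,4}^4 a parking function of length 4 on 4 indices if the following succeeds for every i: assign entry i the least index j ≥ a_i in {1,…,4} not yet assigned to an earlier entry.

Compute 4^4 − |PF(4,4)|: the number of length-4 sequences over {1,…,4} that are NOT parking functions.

#PF = 1·5^3 = 1 · 125 = 125 (Konheim–Weiss)
Check (4,1,4,1) → sorted (1,1,4,4): b_3=4>3, not a PF.
So 256 − 125 = 131 fail.

131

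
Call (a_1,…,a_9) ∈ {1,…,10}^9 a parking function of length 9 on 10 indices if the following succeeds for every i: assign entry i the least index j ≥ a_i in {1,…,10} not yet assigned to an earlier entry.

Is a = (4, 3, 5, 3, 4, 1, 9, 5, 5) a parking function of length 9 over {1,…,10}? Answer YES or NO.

YES

Rearranged: b = (1, 3, 3, 4, 4, 5, 5, 5, 9).
  b_1=1 ≤ 2
  b_2=3 ≤ 3
  b_3=3 ≤ 4
  b_4=4 ≤ 5
  b_5=4 ≤ 6
  b_6=5 ≤ 7
  b_7=5 ≤ 8
  b_8=5 ≤ 9
  b_9=9 ≤ 10
All bounds hold ⇒ YES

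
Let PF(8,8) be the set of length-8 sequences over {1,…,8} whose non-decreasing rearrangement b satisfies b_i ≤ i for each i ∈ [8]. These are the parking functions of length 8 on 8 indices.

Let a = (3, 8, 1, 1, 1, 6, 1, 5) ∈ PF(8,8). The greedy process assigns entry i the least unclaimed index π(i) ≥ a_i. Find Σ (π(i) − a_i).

Σπ = 36 ({1..8} each once); Σa = 3+8+1+1+1+6+1+5 = 26; disp = 36−26 = 10.

10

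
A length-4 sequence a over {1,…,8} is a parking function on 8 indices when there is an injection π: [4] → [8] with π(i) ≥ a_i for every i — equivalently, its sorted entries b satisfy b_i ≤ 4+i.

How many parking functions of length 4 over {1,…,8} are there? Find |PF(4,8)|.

3645

|PF(4,8)| = (8−4+1)·(8+1)^(4−1) = 5×729 = 3645 (Pollak)
One tuple (8,7,6,5) → sorted (5,6,7,8): b_i ≤ 4+i ∀i, a PF.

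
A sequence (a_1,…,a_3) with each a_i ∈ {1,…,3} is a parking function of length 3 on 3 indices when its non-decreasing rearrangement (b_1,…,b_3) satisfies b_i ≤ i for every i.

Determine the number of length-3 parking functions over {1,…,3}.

16

|PF(3,3)| = (4−3)·4^(3−1) = 1×16 = 16 (Konheim–Weiss)
One tuple (1,2,2) → sorted (1,2,2): b_i ≤ i ∀i, a PF.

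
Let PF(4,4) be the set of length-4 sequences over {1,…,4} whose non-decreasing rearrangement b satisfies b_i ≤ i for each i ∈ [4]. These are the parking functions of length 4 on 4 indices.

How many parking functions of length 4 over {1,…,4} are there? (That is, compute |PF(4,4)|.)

125

|PF(4,4)| = (4−4+1)·(4+1)^(4−1) = 1 · 125 = 125
Check (3,1,3,1) → sorted (1,1,3,3): b_i ≤ i ∀i, a PF.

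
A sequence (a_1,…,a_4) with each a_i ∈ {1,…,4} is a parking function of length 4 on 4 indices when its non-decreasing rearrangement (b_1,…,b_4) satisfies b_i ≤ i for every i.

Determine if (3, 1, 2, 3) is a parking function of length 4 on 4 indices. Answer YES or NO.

YES

Order a: b = (1, 2, 3, 3).
  b_1=1 ≤ 1
  b_2=2 ≤ 2
  b_3=3 ≤ 3
  b_4=3 ≤ 4
All bounds hold ⇒ YES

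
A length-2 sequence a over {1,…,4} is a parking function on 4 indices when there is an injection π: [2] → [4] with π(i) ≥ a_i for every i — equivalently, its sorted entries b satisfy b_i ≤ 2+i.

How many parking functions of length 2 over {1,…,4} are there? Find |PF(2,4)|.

#PF = (5−2)·5^(2−1) = 3×5 = 15 (Konheim–Weiss)
E.g. (1,1) → sorted (1,1): b_i ≤ 2+i ∀i, a PF.

15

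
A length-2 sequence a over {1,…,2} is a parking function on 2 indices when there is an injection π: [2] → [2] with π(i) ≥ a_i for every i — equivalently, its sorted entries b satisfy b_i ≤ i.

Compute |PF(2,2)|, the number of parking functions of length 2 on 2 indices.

|PF| = 1·3^1 = 1 · 3 = 3 [KW]
Check (1,1) → sorted (1,1): b_i ≤ i ∀i, a PF.

3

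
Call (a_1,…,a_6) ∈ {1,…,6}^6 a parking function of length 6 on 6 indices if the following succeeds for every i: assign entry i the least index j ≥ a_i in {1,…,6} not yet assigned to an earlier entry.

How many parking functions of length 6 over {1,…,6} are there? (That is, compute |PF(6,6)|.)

16807

|PF| = (7−6)·7^(6−1) = 1 · 16807 = 16807 (Pollak)
Check (3,2,1,2,4,2) → sorted (1,2,2,2,3,4): b_i ≤ i ∀i, a PF.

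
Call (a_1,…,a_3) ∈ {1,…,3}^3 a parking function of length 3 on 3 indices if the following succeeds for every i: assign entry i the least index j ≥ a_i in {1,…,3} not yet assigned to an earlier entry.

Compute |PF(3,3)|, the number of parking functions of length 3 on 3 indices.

|PF| = (3−3+1)·(3+1)^(3−1) = 1·16 = 16 [KW]
One tuple (2,3,1) → sorted (1,2,3): b_i ≤ i ∀i, a PF.

16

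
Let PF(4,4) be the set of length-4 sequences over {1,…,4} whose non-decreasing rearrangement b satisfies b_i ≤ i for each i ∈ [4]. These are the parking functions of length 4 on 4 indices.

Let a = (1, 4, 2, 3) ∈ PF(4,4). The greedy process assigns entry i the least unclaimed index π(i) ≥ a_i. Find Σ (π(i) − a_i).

0

Σπ(i) = 1+…+4 = 10; Σa = 1+4+2+3 = 10; disp = 10−10 = 0.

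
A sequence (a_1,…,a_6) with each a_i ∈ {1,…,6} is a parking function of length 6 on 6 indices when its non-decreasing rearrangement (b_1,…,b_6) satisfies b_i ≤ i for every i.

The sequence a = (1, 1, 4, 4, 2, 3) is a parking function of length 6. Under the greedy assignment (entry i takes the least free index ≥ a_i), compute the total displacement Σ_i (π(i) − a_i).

6

Σπ(i) = 1+…+6 = 21; Σa = 1+1+4+4+2+3 = 15; disp = 21−15 = 6.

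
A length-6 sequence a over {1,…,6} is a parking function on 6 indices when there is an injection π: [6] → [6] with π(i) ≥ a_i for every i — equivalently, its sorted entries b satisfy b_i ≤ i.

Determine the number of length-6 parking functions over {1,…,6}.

16807

|PF| = (6+1−6)·(6+1)^{6−1} = 1·16807 = 16807 (Pollak)
One tuple (2,3,1,5,6,2) → sorted (1,2,2,3,5,6): b_i ≤ i ∀i, a PF.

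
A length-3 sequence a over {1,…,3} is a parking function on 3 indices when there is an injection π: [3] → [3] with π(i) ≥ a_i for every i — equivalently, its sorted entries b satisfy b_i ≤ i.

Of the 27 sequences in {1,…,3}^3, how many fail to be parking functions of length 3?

Count = 1·4^2 = 1·16 = 16 [KW]
Example (3,3,3) → sorted (3,3,3): b_1=3>1, not a PF.
3^3 − 16 = 27 − 16 = 11

11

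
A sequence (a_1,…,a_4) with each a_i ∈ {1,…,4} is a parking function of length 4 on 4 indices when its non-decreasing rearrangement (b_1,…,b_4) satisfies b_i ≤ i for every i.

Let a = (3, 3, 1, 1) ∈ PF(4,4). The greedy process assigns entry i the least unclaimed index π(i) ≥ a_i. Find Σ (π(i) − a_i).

2

Σπ = 4·5/2 = 10 (π permutes [4]); Σa = 3+3+1+1 = 8; disp = 10−8 = 2.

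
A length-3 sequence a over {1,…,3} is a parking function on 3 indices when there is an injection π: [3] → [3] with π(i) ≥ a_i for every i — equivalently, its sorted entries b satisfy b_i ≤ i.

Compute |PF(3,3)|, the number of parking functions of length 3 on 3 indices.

16

|PF(3,3)| = (3−3+1)·(3+1)^(3−1) = 1·16 = 16 [KW]
Example (1,3,1) → sorted (1,1,3): b_i ≤ i ∀i, a PF.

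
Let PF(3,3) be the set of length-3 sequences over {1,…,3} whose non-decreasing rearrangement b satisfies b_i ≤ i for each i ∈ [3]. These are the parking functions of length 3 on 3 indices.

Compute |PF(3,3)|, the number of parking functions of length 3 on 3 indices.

16

Count = (3−3+1)·(3+1)^(3−1) = 1 · 16 = 16
One tuple (1,2,2) → sorted (1,2,2): b_i ≤ i ∀i, a PF.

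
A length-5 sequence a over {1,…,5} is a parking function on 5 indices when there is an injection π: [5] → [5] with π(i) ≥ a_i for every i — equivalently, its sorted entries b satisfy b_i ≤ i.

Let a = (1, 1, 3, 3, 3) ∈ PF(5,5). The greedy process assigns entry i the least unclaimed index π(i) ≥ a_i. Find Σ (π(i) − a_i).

4

Σπ = 5·6/2 = 15 (π permutes [5]); Σa = 1+1+3+3+3 = 11; disp = 15−11 = 4.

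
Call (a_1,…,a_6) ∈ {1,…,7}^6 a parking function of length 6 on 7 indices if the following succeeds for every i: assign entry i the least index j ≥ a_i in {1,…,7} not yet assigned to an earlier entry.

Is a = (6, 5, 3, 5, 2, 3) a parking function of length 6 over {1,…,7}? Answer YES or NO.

YES

Order a: b = (2, 3, 3, 5, 5, 6).
  b_1=2 ≤ 2
  b_2=3 ≤ 3
  b_3=3 ≤ 4
  b_4=5 ≤ 5
  b_5=5 ≤ 6
  b_6=6 ≤ 7
All bounds hold ⇒ YES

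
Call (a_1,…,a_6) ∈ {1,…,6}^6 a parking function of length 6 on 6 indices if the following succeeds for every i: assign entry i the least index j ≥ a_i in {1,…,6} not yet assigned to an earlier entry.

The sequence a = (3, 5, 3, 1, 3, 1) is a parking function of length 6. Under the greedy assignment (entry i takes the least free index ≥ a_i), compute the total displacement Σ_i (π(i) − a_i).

Σπ = 21 ({1..6} each once); Σa = 3+5+3+1+3+1 = 16; disp = 21−16 = 5.

5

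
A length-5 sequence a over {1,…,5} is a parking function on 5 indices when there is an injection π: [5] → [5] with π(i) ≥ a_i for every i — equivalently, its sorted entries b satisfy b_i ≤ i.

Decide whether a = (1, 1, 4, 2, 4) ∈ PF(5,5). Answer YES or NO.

Order a: b = (1, 1, 2, 4, 4).
  b_1=1 ≤ 1
  b_2=1 ≤ 2
  b_3=2 ≤ 3
  b_4=4 ≤ 4
  b_5=4 ≤ 5
All bounds hold ⇒ YES

YES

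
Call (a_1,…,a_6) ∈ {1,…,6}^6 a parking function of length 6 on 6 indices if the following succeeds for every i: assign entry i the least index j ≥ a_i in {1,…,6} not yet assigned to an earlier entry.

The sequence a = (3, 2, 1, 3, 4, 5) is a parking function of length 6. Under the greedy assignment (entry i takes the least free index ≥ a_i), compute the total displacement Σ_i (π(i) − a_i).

3

Σπ = 21 ({1..6} each once); Σa = 3+2+1+3+4+5 = 18; disp = 21−18 = 3.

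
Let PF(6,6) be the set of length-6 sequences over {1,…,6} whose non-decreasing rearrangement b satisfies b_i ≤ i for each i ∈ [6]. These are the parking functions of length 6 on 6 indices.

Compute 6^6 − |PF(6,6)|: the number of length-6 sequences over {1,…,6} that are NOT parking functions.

|PF| = (6−6+1)·(6+1)^(6−1) = 1·16807 = 16807 (Konheim–Weiss)
Check (3,4,3,5,6,5) → sorted (3,3,4,5,5,6): b_1=3>1, not a PF.
So 46656 − 16807 = 29849 fail.

29849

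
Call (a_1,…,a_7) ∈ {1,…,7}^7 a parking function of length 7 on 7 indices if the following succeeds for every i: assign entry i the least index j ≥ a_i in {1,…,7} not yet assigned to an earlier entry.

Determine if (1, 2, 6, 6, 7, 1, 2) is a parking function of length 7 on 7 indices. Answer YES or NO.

NO

Order a: b = (1, 1, 2, 2, 6, 6, 7).
  b_1=1 ≤ 1
  b_2=1 ≤ 2
  b_3=2 ≤ 3
  b_4=2 ≤ 4
  b_5=6 > 5
  fails at i=5 ⇒ NO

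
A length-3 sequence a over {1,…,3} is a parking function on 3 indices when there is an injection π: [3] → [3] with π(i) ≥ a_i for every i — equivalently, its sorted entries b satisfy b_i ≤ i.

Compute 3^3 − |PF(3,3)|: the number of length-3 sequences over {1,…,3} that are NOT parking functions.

#PF = (3+1−3)·(3+1)^{3−1} = 1·16 = 16 (Konheim–Weiss)
One tuple (3,3,3) → sorted (3,3,3): b_1=3>1, not a PF.
So 27 − 16 = 11 fail.

11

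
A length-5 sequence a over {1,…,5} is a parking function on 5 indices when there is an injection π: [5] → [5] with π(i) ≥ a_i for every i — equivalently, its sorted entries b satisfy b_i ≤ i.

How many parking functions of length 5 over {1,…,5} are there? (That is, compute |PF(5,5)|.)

Count = 1·6^4 = 1 · 1296 = 1296 (Konheim–Weiss)
E.g. (1,3,4,3,1) → sorted (1,1,3,3,4): b_i ≤ i ∀i, a PF.

1296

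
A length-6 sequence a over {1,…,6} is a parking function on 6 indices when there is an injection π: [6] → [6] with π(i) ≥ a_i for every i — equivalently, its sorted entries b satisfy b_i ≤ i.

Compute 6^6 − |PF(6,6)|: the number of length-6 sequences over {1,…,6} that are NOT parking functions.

29849

|PF(6,6)| = (7−6)·7^(6−1) = 1×16807 = 16807
One tuple (5,6,5,6,6,2) → sorted (2,5,5,6,6,6): b_1=2>1, not a PF.
So 46656 − 16807 = 29849 fail.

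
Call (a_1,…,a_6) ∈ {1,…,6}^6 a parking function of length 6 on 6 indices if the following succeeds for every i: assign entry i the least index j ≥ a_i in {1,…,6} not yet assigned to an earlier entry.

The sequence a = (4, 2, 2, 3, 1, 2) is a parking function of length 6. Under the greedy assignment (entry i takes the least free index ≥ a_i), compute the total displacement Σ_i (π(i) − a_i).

Σπ = 21 ({1..6} each once); Σa = 4+2+2+3+1+2 = 14; disp = 21−14 = 7.

7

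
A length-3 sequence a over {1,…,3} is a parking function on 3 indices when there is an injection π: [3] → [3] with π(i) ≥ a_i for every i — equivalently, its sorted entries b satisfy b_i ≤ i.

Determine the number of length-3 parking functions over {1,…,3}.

16

|PF(3,3)| = 1·4^2 = 1 · 16 = 16 [KW]
One tuple (1,1,1) → sorted (1,1,1): b_i ≤ i ∀i, a PF.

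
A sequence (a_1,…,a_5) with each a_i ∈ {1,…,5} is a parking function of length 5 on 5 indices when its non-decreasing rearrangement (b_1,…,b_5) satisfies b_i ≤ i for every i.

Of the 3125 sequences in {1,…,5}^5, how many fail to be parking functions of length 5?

|PF(5,5)| = (5−5+1)·(5+1)^(5−1) = 1 · 1296 = 1296
Example (3,4,5,5,5) → sorted (3,4,5,5,5): b_1=3>1, not a PF.
5^5 − 1296 = 3125 − 1296 = 1829

1829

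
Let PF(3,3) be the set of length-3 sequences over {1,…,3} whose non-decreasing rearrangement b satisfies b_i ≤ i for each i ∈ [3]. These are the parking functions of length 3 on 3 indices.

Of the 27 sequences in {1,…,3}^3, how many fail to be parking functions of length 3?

#PF = (3+1−3)·(3+1)^{3−1} = 1·16 = 16 (Konheim–Weiss)
Check (3,1,3) → sorted (1,3,3): b_2=3>2, not a PF.
Total 27; non-PF = 27−16 = 11

11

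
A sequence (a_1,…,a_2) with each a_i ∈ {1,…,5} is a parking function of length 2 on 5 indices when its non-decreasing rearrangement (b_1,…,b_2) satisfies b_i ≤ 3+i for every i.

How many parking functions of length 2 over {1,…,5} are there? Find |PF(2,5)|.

24

|PF| = (6−2)·6^(2−1) = 4·6 = 24 (Pollak)
E.g. (3,5) → sorted (3,5): b_i ≤ 3+i ∀i, a PF.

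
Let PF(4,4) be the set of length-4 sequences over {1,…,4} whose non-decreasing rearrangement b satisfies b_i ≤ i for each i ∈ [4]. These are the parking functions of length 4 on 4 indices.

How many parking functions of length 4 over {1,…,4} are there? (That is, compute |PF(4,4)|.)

125

Count = (4−4+1)·(4+1)^(4−1) = 1·125 = 125 [KW]
Check (1,3,1,2) → sorted (1,1,2,3): b_i ≤ i ∀i, a PF.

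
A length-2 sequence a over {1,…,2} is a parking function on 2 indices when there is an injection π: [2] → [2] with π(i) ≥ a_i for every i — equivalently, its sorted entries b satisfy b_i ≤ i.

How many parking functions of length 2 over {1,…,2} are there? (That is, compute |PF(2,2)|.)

3

|PF| = 1·3^1 = 1 · 3 = 3 (Konheim–Weiss)
One tuple (1,2) → sorted (1,2): b_i ≤ i ∀i, a PF.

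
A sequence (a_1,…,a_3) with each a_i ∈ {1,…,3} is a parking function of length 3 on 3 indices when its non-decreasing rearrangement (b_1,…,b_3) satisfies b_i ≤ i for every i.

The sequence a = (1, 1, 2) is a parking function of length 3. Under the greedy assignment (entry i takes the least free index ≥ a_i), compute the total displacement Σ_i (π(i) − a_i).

2

Σπ = 3·4/2 = 6 (π permutes [3]); Σa = 1+1+2 = 4; disp = 6−4 = 2.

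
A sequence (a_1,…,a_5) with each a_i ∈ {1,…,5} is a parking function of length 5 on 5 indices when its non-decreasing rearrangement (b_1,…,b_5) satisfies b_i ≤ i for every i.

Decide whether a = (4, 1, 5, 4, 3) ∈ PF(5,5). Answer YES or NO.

Order a: b = (1, 3, 4, 4, 5).
  b_1=1 ≤ 1
  b_2=3 > 2
  fails at i=2 ⇒ NO

NO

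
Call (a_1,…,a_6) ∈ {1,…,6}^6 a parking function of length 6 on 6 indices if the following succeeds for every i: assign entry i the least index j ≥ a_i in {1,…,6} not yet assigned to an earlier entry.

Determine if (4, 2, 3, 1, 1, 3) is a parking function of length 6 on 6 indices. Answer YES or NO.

YES

Sorted: b = (1, 1, 2, 3, 3, 4).
  b_1=1 ≤ 1
  b_2=1 ≤ 2
  b_3=2 ≤ 3
  b_4=3 ≤ 4
  b_5=3 ≤ 5
  b_6=4 ≤ 6
All bounds hold ⇒ YES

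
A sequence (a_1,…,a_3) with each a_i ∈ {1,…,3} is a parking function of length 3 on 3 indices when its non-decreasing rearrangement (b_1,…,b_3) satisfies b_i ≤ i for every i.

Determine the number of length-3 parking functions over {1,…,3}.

16

#PF = (4−3)·4^(3−1) = 1 · 16 = 16 (Pollak)
Example (1,3,2) → sorted (1,2,3): b_i ≤ i ∀i, a PF.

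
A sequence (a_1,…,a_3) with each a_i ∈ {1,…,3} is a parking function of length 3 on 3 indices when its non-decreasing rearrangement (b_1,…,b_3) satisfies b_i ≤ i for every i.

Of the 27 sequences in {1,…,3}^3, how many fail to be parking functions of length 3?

|PF| = (3+1−3)·(3+1)^{3−1} = 1·16 = 16 (Konheim–Weiss)
Example (3,3,1) → sorted (1,3,3): b_2=3>2, not a PF.
So 27 − 16 = 11 fail.

11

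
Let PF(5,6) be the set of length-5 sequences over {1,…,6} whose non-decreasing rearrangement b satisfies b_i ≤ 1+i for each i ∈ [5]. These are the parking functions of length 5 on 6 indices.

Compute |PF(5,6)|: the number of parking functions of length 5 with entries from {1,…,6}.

4802

|PF| = (7−5)·7^(5−1) = 2·2401 = 4802 (Pollak)
Check (4,1,1,3,1) → sorted (1,1,1,3,4): b_i ≤ 1+i ∀i, a PF.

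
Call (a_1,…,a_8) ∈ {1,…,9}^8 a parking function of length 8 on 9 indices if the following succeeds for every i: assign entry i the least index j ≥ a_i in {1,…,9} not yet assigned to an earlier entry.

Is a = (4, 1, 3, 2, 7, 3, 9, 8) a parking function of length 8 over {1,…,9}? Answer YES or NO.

YES

Rearranged: b = (1, 2, 3, 3, 4, 7, 8, 9).
  b_1=1 ≤ 2
  b_2=2 ≤ 3
  b_3=3 ≤ 4
  b_4=3 ≤ 5
  b_5=4 ≤ 6
  b_6=7 ≤ 7
  b_7=8 ≤ 8
  b_8=9 ≤ 9
All bounds hold ⇒ YES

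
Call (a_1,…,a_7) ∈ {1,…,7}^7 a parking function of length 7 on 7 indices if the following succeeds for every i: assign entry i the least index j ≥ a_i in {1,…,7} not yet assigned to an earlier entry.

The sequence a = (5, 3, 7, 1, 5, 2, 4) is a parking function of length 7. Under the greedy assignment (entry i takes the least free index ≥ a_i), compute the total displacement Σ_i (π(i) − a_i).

Σπ = 7·8/2 = 28 (π permutes [7]); Σa = 5+3+7+1+5+2+4 = 27; disp = 28−27 = 1.

1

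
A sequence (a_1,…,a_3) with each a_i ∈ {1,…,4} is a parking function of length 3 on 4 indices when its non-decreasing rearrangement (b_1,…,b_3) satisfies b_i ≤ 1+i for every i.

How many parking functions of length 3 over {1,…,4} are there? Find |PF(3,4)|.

Count = (4−3+1)·(4+1)^(3−1) = 2·25 = 50 (Pollak)
Example (1,2,2) → sorted (1,2,2): b_i ≤ 1+i ∀i, a PF.

50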